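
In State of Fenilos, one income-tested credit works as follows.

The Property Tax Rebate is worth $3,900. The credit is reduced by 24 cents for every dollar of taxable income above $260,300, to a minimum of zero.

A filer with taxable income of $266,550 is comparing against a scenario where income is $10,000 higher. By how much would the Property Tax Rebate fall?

$2,400

At $266,550 — 24% of the $6,250 excess over $260,300 is $1,500; credit = $3,900 − $1,500 = $2,400.
At $276,550 — 24% of the $16,250 excess over $260,300 is $3,900 ≥ base, so the credit is $0.
Lost: $2,400 − $0 = $2,400.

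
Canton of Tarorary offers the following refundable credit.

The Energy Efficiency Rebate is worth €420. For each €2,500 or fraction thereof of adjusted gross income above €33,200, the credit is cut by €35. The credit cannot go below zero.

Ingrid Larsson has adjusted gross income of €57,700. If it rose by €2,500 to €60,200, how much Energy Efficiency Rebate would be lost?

At €57,700 — income exceeds €33,200 by €24,500, which is 10 full-or-partial €2,500 increments; reduction = 10 × €35 = €350, leaving €70.
At €60,200 — income exceeds €33,200 by €27,000, which is 11 full-or-partial €2,500 increments; reduction = 11 × €35 = €385, leaving €35.
Lost: €70 − €35 = €35.

€35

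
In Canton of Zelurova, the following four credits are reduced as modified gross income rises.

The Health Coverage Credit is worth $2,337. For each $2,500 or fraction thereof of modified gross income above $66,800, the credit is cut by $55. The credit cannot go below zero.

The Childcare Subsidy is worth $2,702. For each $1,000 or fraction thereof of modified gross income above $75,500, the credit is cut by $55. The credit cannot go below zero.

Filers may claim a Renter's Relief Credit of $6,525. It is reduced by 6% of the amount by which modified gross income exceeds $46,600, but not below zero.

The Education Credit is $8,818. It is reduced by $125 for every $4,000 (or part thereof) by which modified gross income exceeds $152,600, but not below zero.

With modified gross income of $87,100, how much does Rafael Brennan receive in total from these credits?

$16,797

Health Coverage Credit: income exceeds $66,800 by $20,300, which is 9 full-or-partial $2,500 increments; reduction = 9 × $55 = $495, leaving $1,842.
Childcare Subsidy: income exceeds $75,500 by $11,600, which is 12 full-or-partial $1,000 increments; reduction = 12 × $55 = $660, leaving $2,042.
Renter's Relief Credit: 6% of the $40,500 excess over $46,600 is $2,430; credit = $6,525 − $2,430 = $4,095.
Education Credit: $87,100 is at or below the $152,600 threshold, so the full $8,818 applies.
Total: $1,842 + $2,042 + $4,095 + $8,818 = $16,797.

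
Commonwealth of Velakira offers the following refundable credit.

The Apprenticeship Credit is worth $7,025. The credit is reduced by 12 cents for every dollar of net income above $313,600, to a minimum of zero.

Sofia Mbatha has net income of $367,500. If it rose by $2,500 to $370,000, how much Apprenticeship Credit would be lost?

$300

At $367,500 — 12% of the $53,900 excess over $313,600 is $6,468; credit = $7,025 − $6,468 = $557.
At $370,000 — 12% of the $56,400 excess over $313,600 is $6,768; credit = $7,025 − $6,768 = $257.
Lost: $557 − $257 = $300.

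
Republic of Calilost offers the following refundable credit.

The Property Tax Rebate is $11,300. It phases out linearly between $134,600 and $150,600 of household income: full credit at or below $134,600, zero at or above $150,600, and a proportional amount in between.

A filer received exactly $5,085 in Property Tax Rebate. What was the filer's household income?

$143,400

$5,085 is 5,085/11,300 of the full $11,300, so 6,215/11,300 of the $16,000 range has been used: income = $134,600 + $16,000 × 6,215/11,300 = $143,400.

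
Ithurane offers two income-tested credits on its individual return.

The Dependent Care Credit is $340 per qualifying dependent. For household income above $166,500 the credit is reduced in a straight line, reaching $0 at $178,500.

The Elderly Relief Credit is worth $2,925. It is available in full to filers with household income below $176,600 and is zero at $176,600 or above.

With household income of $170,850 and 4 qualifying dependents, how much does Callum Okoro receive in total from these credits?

Dependent Care Credit: base = 4 × $340 = $1,360. $170,850 is $4,350 into a $12,000 phase-out range, leaving 7,650/12,000 of the credit: $1,360 × 7,650/12,000 = $867.
Elderly Relief Credit: $170,850 is below the $176,600 cutoff, so the full $2,925 applies.
Total: $867 + $2,925 = $3,792.

$3,792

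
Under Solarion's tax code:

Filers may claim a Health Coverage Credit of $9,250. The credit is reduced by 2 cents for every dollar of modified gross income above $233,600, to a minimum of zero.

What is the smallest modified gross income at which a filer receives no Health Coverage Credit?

The credit falls by 2% of each dollar above $233,600, so it reaches zero when the excess is $9,250 / 2% = $462,500: income = $233,600 + $462,500 = $696,100.

$696,100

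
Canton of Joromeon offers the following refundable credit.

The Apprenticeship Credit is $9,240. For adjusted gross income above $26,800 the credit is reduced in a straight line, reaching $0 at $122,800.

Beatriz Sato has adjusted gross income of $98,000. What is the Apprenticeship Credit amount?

Apprenticeship Credit: $98,000 is $71,200 into a $96,000 phase-out range, leaving 24,800/96,000 of the credit: $9,240 × 24,800/96,000 = $2,387.

$2,387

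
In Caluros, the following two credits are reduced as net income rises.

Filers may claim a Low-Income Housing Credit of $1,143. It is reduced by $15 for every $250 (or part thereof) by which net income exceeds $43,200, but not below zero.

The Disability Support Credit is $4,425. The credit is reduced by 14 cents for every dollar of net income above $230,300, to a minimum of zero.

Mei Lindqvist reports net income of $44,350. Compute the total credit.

$5,493

Low-Income Housing Credit: income exceeds $43,200 by $1,150, which is 5 full-or-partial $250 increments; reduction = 5 × $15 = $75, leaving $1,068.
Disability Support Credit: $44,350 is at or below the $230,300 threshold, so the full $4,425 applies.
Total: $1,068 + $4,425 = $5,493.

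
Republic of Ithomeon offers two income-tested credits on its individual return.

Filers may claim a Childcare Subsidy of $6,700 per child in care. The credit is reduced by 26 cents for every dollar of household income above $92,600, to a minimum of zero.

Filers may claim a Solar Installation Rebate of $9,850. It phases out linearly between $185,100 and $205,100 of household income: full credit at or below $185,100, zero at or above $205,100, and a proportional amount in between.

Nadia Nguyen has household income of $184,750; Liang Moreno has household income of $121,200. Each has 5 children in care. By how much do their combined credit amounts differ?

$16,523

Nadia ($184,750): Childcare Subsidy: base = 5 × $6,700 = $33,500. 26% of the $92,150 excess over $92,600 is $23,959; credit = $33,500 − $23,959 = $9,541. Solar Installation Rebate: $184,750 is at or below the $185,100 threshold, so the full $9,850 applies. total $9,541 + $9,850 = $19,391
Liang ($121,200): Childcare Subsidy: base = 5 × $6,700 = $33,500. 26% of the $28,600 excess over $92,600 is $7,436; credit = $33,500 − $7,436 = $26,064. Solar Installation Rebate: $121,200 is at or below the $185,100 threshold, so the full $9,850 applies. total $26,064 + $9,850 = $35,914
Difference: |$19,391 − $35,914| = $16,523.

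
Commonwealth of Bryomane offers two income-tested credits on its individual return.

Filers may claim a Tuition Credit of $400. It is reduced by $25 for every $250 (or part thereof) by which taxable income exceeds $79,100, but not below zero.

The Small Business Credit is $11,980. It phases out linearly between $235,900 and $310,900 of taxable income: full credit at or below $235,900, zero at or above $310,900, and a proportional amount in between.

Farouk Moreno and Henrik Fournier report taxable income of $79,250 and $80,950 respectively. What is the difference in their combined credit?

$175

Farouk ($79,250): Tuition Credit: income exceeds $79,100 by $150, which is 1 full-or-partial $250 increment; reduction = 1 × $25 = $25, leaving $375. Small Business Credit: $79,250 is at or below the $235,900 threshold, so the full $11,980 applies. total $375 + $11,980 = $12,355
Henrik ($80,950): Tuition Credit: income exceeds $79,100 by $1,850, which is 8 full-or-partial $250 increments; reduction = 8 × $25 = $200, leaving $200. Small Business Credit: $80,950 is at or below the $235,900 threshold, so the full $11,980 applies. total $200 + $11,980 = $12,180
Difference: |$12,355 − $12,180| = $175.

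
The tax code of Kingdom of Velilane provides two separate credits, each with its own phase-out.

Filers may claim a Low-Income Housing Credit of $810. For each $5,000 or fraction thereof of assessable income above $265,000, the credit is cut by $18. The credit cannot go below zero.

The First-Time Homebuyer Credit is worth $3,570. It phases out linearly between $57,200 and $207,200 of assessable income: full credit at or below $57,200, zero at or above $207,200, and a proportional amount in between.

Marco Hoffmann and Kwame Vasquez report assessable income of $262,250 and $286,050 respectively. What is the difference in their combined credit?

Marco ($262,250): Low-Income Housing Credit: $262,250 is at or below the $265,000 threshold, so the full $810 applies. First-Time Homebuyer Credit: $262,250 is at or above $207,200, so the credit is $0. total $810 + $0 = $810
Kwame ($286,050): Low-Income Housing Credit: income exceeds $265,000 by $21,050, which is 5 full-or-partial $5,000 increments; reduction = 5 × $18 = $90, leaving $720. First-Time Homebuyer Credit: $286,050 is at or above $207,200, so the credit is $0. total $720 + $0 = $720
Difference: |$810 − $720| = $90.

$90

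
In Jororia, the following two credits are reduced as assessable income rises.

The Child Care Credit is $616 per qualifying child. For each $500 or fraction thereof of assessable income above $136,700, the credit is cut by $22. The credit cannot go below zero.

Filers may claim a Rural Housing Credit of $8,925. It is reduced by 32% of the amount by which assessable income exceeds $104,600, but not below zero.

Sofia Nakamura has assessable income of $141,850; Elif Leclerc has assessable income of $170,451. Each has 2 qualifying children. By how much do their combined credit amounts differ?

Sofia ($141,850): Child Care Credit: base = 2 × $616 = $1,232. income exceeds $136,700 by $5,150, which is 11 full-or-partial $500 increments; reduction = 11 × $22 = $242, leaving $990. Rural Housing Credit: 32% of the $37,250 excess over $104,600 is $11,920 ≥ base, so the credit is $0. total $990 + $0 = $990
Elif ($170,451): Child Care Credit: base = 2 × $616 = $1,232. income exceeds $136,700 by $33,751 → 68 increments × $22 = $1,496 ≥ base, so the credit is $0. Rural Housing Credit: 32% of the $65,851 excess over $104,600 is $21,072.32 ≥ base, so the credit is $0. total $0 + $0 = $0
Difference: |$990 − $0| = $990.

$990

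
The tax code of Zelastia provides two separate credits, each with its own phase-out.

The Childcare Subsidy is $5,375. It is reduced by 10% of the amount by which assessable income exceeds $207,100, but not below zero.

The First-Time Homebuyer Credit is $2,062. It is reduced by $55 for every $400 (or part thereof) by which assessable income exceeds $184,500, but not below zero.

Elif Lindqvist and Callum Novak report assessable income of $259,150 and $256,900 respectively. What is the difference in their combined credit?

Elif ($259,150): Childcare Subsidy: 10% of the $52,050 excess over $207,100 is $5,205; credit = $5,375 − $5,205 = $170. First-Time Homebuyer Credit: income exceeds $184,500 by $74,650 → 187 increments × $55 = $10,285 ≥ base, so the credit is $0. total $170 + $0 = $170
Callum ($256,900): Childcare Subsidy: 10% of the $49,800 excess over $207,100 is $4,980; credit = $5,375 − $4,980 = $395. First-Time Homebuyer Credit: income exceeds $184,500 by $72,400 → 181 increments × $55 = $9,955 ≥ base, so the credit is $0. total $395 + $0 = $395
Difference: |$170 − $395| = $225.

$225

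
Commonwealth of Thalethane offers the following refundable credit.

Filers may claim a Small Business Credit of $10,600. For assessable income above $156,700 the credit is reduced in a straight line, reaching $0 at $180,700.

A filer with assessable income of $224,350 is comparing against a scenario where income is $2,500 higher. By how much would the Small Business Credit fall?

$0

At $224,350 — $224,350 is at or above $180,700, so the credit is $0.
At $226,850 — $226,850 is at or above $180,700, so the credit is $0.
Lost: $0 − $0 = $0.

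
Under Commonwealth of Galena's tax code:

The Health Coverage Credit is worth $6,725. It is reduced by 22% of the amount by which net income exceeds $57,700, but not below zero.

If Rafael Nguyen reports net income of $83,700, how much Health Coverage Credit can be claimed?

Health Coverage Credit: 22% of the $26,000 excess over $57,700 is $5,720; credit = $6,725 − $5,720 = $1,005.

$1,005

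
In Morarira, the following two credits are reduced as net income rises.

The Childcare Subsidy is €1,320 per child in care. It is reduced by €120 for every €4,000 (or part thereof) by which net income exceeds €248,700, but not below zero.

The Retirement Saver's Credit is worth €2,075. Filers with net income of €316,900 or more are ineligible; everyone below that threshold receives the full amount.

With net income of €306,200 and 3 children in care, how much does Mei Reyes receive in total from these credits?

€4,235

Childcare Subsidy: base = 3 × €1,320 = €3,960. income exceeds €248,700 by €57,500, which is 15 full-or-partial €4,000 increments; reduction = 15 × €120 = €1,800, leaving €2,160.
Retirement Saver's Credit: €306,200 is below the €316,900 cutoff, so the full €2,075 applies.
Total: €2,160 + €2,075 = €4,235.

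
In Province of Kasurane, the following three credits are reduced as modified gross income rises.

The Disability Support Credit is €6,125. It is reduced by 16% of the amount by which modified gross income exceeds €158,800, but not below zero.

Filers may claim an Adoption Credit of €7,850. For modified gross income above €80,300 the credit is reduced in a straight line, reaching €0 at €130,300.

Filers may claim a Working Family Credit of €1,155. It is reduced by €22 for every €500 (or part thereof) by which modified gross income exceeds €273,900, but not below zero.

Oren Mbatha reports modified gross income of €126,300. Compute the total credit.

Disability Support Credit: €126,300 is at or below the €158,800 threshold, so the full €6,125 applies.
Adoption Credit: €126,300 is €46,000 into a €50,000 phase-out range, leaving 4,000/50,000 of the credit: €7,850 × 4,000/50,000 = €628.
Working Family Credit: €126,300 is at or below the €273,900 threshold, so the full €1,155 applies.
Total: €6,125 + €628 + €1,155 = €7,908.

€7,908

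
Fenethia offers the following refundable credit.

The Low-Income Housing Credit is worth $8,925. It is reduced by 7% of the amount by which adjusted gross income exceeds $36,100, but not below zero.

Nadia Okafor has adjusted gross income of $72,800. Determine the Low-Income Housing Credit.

$6,356

Low-Income Housing Credit: 7% of the $36,700 excess over $36,100 is $2,569; credit = $8,925 − $2,569 = $6,356.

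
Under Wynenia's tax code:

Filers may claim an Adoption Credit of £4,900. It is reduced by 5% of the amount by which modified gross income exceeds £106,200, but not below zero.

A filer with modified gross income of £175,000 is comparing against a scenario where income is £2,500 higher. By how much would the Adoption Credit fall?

At £175,000 — 5% of the £68,800 excess over £106,200 is £3,440; credit = £4,900 − £3,440 = £1,460.
At £177,500 — 5% of the £71,300 excess over £106,200 is £3,565; credit = £4,900 − £3,565 = £1,335.
Lost: £1,460 − £1,335 = £125.

£125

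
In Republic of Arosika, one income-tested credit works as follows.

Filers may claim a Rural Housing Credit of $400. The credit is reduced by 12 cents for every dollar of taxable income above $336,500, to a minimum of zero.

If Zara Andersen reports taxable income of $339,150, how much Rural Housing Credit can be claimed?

Rural Housing Credit: 12% of the $2,650 excess over $336,500 is $318; credit = $400 − $318 = $82.

$82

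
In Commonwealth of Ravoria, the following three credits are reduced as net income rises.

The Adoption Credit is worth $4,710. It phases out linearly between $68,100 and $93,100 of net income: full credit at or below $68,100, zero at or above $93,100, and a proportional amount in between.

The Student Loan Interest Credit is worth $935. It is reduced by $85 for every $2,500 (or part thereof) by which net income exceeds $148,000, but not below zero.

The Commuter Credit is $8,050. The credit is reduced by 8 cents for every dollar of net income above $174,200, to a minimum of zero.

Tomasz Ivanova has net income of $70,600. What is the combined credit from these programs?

Adoption Credit: $70,600 is $2,500 into a $25,000 phase-out range, leaving 22,500/25,000 of the credit: $4,710 × 22,500/25,000 = $4,239.
Student Loan Interest Credit: $70,600 is at or below the $148,000 threshold, so the full $935 applies.
Commuter Credit: $70,600 is at or below the $174,200 threshold, so the full $8,050 applies.
Total: $4,239 + $935 + $8,050 = $13,224.

$13,224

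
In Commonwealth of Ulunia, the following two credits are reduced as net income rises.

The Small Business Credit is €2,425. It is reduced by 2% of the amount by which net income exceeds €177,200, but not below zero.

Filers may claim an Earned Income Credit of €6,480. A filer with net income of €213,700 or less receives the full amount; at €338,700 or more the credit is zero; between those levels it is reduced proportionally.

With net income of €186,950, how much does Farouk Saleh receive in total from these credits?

€8,710

Small Business Credit: 2% of the €9,750 excess over €177,200 is €195; credit = €2,425 − €195 = €2,230.
Earned Income Credit: €186,950 is at or below the €213,700 threshold, so the full €6,480 applies.
Total: €2,230 + €6,480 = €8,710.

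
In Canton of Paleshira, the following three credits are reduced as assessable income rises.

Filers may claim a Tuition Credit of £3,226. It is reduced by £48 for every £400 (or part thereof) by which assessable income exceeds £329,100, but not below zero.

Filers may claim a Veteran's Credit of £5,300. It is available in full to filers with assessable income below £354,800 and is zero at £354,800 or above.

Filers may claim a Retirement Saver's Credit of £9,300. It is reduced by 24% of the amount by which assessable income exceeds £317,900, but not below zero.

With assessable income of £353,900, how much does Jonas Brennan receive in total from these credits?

Tuition Credit: income exceeds £329,100 by £24,800, which is 62 full-or-partial £400 increments; reduction = 62 × £48 = £2,976, leaving £250.
Veteran's Credit: £353,900 is below the £354,800 cutoff, so the full £5,300 applies.
Retirement Saver's Credit: 24% of the £36,000 excess over £317,900 is £8,640; credit = £9,300 − £8,640 = £660.
Total: £250 + £5,300 + £660 = £6,210.

£6,210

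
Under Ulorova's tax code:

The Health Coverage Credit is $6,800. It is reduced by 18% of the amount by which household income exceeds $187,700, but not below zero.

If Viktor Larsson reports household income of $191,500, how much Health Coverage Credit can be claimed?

Health Coverage Credit: 18% of the $3,800 excess over $187,700 is $684; credit = $6,800 − $684 = $6,116.

$6,116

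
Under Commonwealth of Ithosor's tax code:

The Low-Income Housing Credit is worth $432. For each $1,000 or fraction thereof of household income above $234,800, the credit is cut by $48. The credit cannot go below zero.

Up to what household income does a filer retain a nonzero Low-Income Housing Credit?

$242,800

After 8 increments the reduction is 8 × $48 = $384, leaving $48; one more increment wipes it out. Increment 8 ends at excess 8 × $1,000 = $8,000, so the highest qualifying income is $234,800 + $8,000 = $242,800.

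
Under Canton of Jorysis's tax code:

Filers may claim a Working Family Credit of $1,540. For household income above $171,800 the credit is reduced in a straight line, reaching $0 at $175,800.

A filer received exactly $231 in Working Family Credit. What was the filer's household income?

$231 is 231/1,540 of the full $1,540, so 1,309/1,540 of the $4,000 range has been used: income = $171,800 + $4,000 × 1,309/1,540 = $175,200.

$175,200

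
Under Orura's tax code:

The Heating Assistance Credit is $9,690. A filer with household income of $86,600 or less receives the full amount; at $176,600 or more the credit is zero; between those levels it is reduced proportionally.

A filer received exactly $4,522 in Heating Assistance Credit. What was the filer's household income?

$4,522 is 4,522/9,690 of the full $9,690, so 5,168/9,690 of the $90,000 range has been used: income = $86,600 + $90,000 × 5,168/9,690 = $134,600.

$134,600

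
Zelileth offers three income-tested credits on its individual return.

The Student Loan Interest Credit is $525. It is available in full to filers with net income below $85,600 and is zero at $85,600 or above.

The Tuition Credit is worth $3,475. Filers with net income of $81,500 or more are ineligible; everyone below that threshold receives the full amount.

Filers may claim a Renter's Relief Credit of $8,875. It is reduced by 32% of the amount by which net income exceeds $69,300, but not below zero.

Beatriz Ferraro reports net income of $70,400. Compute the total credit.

Student Loan Interest Credit: $70,400 is below the $85,600 cutoff, so the full $525 applies.
Tuition Credit: $70,400 is below the $81,500 cutoff, so the full $3,475 applies.
Renter's Relief Credit: 32% of the $1,100 excess over $69,300 is $352; credit = $8,875 − $352 = $8,523.
Total: $525 + $3,475 + $8,523 = $12,523.

$12,523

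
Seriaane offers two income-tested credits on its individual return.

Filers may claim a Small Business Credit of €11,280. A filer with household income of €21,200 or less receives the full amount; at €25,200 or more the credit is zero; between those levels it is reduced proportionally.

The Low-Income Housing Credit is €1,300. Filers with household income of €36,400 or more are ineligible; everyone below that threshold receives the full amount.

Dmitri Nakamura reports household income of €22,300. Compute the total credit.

Small Business Credit: €22,300 is €1,100 into a €4,000 phase-out range, leaving 2,900/4,000 of the credit: €11,280 × 2,900/4,000 = €8,178.
Low-Income Housing Credit: €22,300 is below the €36,400 cutoff, so the full €1,300 applies.
Total: €8,178 + €1,300 = €9,478.

€9,478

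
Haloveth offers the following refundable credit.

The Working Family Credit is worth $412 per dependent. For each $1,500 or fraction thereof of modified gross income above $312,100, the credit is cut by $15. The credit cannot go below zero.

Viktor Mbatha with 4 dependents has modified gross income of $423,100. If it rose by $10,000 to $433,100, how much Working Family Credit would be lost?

At $423,100 — base = 4 × $412 = $1,648. income exceeds $312,100 by $111,000, which is 74 full-or-partial $1,500 increments; reduction = 74 × $15 = $1,110, leaving $538.
At $433,100 — base = 4 × $412 = $1,648. income exceeds $312,100 by $121,000, which is 81 full-or-partial $1,500 increments; reduction = 81 × $15 = $1,215, leaving $433.
Lost: $538 − $433 = $105.

$105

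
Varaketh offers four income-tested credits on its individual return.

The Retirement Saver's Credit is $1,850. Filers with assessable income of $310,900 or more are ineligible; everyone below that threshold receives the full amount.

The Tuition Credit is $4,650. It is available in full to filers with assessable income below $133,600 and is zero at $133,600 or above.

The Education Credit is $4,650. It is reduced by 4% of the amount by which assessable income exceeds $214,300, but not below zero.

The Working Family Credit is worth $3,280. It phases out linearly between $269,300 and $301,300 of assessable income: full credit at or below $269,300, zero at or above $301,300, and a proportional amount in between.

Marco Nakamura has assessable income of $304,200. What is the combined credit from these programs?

Retirement Saver's Credit: $304,200 is below the $310,900 cutoff, so the full $1,850 applies.
Tuition Credit: $304,200 meets or exceeds the $133,600 cutoff, so the credit is $0.
Education Credit: 4% of the $89,900 excess over $214,300 is $3,596; credit = $4,650 − $3,596 = $1,054.
Working Family Credit: $304,200 is at or above $301,300, so the credit is $0.
Total: $1,850 + $0 + $1,054 + $0 = $2,904.

$2,904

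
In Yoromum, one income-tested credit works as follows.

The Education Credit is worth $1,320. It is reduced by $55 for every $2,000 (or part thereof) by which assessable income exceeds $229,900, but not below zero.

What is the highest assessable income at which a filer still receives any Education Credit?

$275,900

After 23 increments the reduction is 23 × $55 = $1,265, leaving $55; one more increment wipes it out. Increment 23 ends at excess 23 × $2,000 = $46,000, so the highest qualifying income is $229,900 + $46,000 = $275,900.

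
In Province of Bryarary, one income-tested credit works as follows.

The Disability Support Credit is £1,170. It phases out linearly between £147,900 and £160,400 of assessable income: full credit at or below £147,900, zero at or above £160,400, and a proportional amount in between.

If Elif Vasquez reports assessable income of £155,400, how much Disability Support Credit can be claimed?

Disability Support Credit: £155,400 is £7,500 into a £12,500 phase-out range, leaving 5,000/12,500 of the credit: £1,170 × 5,000/12,500 = £468.

£468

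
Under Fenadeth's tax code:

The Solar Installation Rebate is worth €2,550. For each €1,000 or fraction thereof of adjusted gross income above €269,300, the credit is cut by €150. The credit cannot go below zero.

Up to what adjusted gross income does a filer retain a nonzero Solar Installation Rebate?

€285,300

After 16 increments the reduction is 16 × €150 = €2,400, leaving €150; one more increment wipes it out. Increment 16 ends at excess 16 × €1,000 = €16,000, so the highest qualifying income is €269,300 + €16,000 = €285,300.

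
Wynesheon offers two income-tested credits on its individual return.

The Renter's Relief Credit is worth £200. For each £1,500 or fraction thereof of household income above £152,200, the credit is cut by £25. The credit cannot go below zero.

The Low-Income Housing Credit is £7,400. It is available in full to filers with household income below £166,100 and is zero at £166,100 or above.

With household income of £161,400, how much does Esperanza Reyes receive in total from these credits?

Renter's Relief Credit: income exceeds £152,200 by £9,200, which is 7 full-or-partial £1,500 increments; reduction = 7 × £25 = £175, leaving £25.
Low-Income Housing Credit: £161,400 is below the £166,100 cutoff, so the full £7,400 applies.
Total: £25 + £7,400 = £7,425.

£7,425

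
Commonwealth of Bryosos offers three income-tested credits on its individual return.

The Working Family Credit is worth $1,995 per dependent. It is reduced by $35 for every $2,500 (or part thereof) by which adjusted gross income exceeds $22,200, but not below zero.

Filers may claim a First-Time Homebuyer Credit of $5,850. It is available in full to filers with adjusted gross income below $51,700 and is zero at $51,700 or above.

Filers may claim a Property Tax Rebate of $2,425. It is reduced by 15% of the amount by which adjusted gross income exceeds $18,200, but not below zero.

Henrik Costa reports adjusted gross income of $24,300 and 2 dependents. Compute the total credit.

Working Family Credit: base = 2 × $1,995 = $3,990. income exceeds $22,200 by $2,100, which is 1 full-or-partial $2,500 increment; reduction = 1 × $35 = $35, leaving $3,955.
First-Time Homebuyer Credit: $24,300 is below the $51,700 cutoff, so the full $5,850 applies.
Property Tax Rebate: 15% of the $6,100 excess over $18,200 is $915; credit = $2,425 − $915 = $1,510.
Total: $3,955 + $5,850 + $1,510 = $11,315.

$11,315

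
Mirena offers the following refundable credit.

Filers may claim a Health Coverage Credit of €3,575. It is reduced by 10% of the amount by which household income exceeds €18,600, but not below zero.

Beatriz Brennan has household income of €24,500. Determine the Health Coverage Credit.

€2,985

Health Coverage Credit: 10% of the €5,900 excess over €18,600 is €590; credit = €3,575 − €590 = €2,985.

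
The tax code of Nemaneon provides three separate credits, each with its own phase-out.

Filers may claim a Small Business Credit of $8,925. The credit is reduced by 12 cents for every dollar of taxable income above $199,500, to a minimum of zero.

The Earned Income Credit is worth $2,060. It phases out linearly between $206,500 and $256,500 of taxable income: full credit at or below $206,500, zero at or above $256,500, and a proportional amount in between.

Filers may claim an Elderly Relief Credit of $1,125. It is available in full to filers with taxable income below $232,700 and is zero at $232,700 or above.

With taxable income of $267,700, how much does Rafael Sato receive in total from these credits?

$741

Small Business Credit: 12% of the $68,200 excess over $199,500 is $8,184; credit = $8,925 − $8,184 = $741.
Earned Income Credit: $267,700 is at or above $256,500, so the credit is $0.
Elderly Relief Credit: $267,700 meets or exceeds the $232,700 cutoff, so the credit is $0.
Total: $741 + $0 + $0 = $741.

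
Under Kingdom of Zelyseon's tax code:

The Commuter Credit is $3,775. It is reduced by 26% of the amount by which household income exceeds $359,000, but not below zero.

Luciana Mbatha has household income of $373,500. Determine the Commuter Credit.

$5

Commuter Credit: 26% of the $14,500 excess over $359,000 is $3,770; credit = $3,775 − $3,770 = $5.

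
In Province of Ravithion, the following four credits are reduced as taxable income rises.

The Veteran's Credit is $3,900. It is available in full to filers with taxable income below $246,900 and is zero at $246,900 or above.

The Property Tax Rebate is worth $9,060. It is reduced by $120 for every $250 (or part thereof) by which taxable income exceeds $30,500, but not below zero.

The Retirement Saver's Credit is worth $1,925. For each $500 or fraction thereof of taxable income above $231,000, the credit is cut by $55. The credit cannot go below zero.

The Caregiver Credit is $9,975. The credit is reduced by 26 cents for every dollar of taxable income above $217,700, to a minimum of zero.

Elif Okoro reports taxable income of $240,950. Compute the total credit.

$8,655

Veteran's Credit: $240,950 is below the $246,900 cutoff, so the full $3,900 applies.
Property Tax Rebate: income exceeds $30,500 by $210,450 → 842 increments × $120 = $101,040 ≥ base, so the credit is $0.
Retirement Saver's Credit: income exceeds $231,000 by $9,950, which is 20 full-or-partial $500 increments; reduction = 20 × $55 = $1,100, leaving $825.
Caregiver Credit: 26% of the $23,250 excess over $217,700 is $6,045; credit = $9,975 − $6,045 = $3,930.
Total: $3,900 + $0 + $825 + $3,930 = $8,655.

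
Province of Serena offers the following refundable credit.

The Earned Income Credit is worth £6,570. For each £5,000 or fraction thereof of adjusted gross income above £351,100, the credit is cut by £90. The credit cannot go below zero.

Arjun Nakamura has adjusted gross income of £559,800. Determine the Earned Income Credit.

Earned Income Credit: income exceeds £351,100 by £208,700, which is 42 full-or-partial £5,000 increments; reduction = 42 × £90 = £3,780, leaving £2,790.

£2,790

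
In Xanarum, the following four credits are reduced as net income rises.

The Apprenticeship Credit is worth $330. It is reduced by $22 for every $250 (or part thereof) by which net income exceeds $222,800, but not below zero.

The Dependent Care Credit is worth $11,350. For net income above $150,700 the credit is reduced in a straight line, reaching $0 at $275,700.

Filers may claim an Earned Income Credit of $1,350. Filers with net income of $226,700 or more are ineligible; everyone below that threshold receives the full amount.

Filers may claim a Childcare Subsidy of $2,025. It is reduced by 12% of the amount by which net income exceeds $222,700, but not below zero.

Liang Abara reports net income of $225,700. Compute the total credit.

Apprenticeship Credit: income exceeds $222,800 by $2,900, which is 12 full-or-partial $250 increments; reduction = 12 × $22 = $264, leaving $66.
Dependent Care Credit: $225,700 is $75,000 into a $125,000 phase-out range, leaving 50,000/125,000 of the credit: $11,350 × 50,000/125,000 = $4,540.
Earned Income Credit: $225,700 is below the $226,700 cutoff, so the full $1,350 applies.
Childcare Subsidy: 12% of the $3,000 excess over $222,700 is $360; credit = $2,025 − $360 = $1,665.
Total: $66 + $4,540 + $1,350 + $1,665 = $7,621.

$7,621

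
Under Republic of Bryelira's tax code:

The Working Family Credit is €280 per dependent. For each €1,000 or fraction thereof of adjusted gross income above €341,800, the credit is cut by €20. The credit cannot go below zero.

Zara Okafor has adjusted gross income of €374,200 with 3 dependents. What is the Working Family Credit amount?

€180

Working Family Credit: base = 3 × €280 = €840. income exceeds €341,800 by €32,400, which is 33 full-or-partial €1,000 increments; reduction = 33 × €20 = €660, leaving €180.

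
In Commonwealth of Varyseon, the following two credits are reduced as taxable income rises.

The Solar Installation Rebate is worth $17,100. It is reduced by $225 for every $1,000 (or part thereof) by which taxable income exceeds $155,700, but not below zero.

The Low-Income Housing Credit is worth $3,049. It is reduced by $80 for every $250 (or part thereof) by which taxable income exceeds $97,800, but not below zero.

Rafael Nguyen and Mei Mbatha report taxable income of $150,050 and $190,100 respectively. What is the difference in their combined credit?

Rafael ($150,050): Solar Installation Rebate: $150,050 is at or below the $155,700 threshold, so the full $17,100 applies. Low-Income Housing Credit: income exceeds $97,800 by $52,250 → 209 increments × $80 = $16,720 ≥ base, so the credit is $0. total $17,100 + $0 = $17,100
Mei ($190,100): Solar Installation Rebate: income exceeds $155,700 by $34,400, which is 35 full-or-partial $1,000 increments; reduction = 35 × $225 = $7,875, leaving $9,225. Low-Income Housing Credit: income exceeds $97,800 by $92,300 → 370 increments × $80 = $29,600 ≥ base, so the credit is $0. total $9,225 + $0 = $9,225
Difference: |$17,100 − $9,225| = $7,875.

$7,875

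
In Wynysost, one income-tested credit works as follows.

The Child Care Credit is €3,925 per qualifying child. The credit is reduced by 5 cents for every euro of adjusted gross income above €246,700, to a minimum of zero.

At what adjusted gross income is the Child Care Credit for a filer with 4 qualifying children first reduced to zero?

Full credit = 4 × €3,925 = €15,700.
The credit falls by 5% of each euro above €246,700, so it reaches zero when the excess is €15,700 / 5% = €314,000: income = €246,700 + €314,000 = €560,700.

€560,700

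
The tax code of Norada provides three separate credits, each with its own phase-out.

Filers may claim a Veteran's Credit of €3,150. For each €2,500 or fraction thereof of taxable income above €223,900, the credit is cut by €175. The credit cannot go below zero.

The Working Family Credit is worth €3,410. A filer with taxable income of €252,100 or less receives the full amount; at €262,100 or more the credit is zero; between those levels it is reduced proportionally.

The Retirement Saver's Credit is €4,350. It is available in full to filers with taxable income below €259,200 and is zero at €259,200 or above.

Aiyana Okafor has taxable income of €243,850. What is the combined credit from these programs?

€9,510

Veteran's Credit: income exceeds €223,900 by €19,950, which is 8 full-or-partial €2,500 increments; reduction = 8 × €175 = €1,400, leaving €1,750.
Working Family Credit: €243,850 is at or below the €252,100 threshold, so the full €3,410 applies.
Retirement Saver's Credit: €243,850 is below the €259,200 cutoff, so the full €4,350 applies.
Total: €1,750 + €3,410 + €4,350 = €9,510.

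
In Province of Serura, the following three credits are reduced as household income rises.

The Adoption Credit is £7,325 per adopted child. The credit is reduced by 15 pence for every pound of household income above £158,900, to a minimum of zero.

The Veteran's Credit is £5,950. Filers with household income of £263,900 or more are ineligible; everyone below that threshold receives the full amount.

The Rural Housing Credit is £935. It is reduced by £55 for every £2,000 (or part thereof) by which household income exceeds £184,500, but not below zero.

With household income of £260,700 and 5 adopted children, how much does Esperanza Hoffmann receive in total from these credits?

Adoption Credit: base = 5 × £7,325 = £36,625. 15% of the £101,800 excess over £158,900 is £15,270; credit = £36,625 − £15,270 = £21,355.
Veteran's Credit: £260,700 is below the £263,900 cutoff, so the full £5,950 applies.
Rural Housing Credit: income exceeds £184,500 by £76,200 → 39 increments × £55 = £2,145 ≥ base, so the credit is £0.
Total: £21,355 + £5,950 + £0 = £27,305.

£27,305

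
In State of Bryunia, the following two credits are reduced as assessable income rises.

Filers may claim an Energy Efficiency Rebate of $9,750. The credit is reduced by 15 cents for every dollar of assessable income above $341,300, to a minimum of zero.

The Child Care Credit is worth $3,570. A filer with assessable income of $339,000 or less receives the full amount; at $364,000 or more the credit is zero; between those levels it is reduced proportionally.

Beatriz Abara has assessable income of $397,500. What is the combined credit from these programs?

$1,320

Energy Efficiency Rebate: 15% of the $56,200 excess over $341,300 is $8,430; credit = $9,750 − $8,430 = $1,320.
Child Care Credit: $397,500 is at or above $364,000, so the credit is $0.
Total: $1,320 + $0 = $1,320.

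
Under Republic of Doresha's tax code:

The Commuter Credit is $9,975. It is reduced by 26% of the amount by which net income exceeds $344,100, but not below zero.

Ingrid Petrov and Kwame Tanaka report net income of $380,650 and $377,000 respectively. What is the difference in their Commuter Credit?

Ingrid ($380,650): Commuter Credit: 26% of the $36,550 excess over $344,100 is $9,503; credit = $9,975 − $9,503 = $472.
Kwame ($377,000): Commuter Credit: 26% of the $32,900 excess over $344,100 is $8,554; credit = $9,975 − $8,554 = $1,421.
Difference: |$472 − $1,421| = $949.

$949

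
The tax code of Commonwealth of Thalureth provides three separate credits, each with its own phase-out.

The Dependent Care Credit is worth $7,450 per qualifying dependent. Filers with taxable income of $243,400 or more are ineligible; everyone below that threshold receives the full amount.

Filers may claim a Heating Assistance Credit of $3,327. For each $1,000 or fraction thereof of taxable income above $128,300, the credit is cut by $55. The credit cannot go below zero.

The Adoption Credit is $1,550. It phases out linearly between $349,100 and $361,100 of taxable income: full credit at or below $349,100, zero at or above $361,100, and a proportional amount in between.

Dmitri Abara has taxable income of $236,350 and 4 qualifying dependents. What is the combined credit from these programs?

$31,350

Dependent Care Credit: base = 4 × $7,450 = $29,800. $236,350 is below the $243,400 cutoff, so the full $29,800 applies.
Heating Assistance Credit: income exceeds $128,300 by $108,050 → 109 increments × $55 = $5,995 ≥ base, so the credit is $0.
Adoption Credit: $236,350 is at or below the $349,100 threshold, so the full $1,550 applies.
Total: $29,800 + $0 + $1,550 = $31,350.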